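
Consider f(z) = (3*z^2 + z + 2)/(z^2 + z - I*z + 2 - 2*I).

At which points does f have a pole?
The singularities of f are the zeros of the denominator. Factoring,
  z^2 + z - I*z + 2 - 2*I = (z - 2*I)*(z + 1 + I)
so the candidates are z = 2*I, z = -1 - I.

Check the numerator P(z) = 3*z^2 + z + 2 at each one:
  P(2*I) = -10 + 2*I ≠ 0, so z = 2*I is a (simple) pole.
  P(-1 - I) = 1 + 5*I ≠ 0, so z = -1 - I is a (simple) pole.

Poles of f: {-1 - I, 2*I}

Final answer: {-1 - I, 2*I}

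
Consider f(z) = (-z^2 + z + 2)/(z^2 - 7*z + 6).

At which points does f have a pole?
{1, 6}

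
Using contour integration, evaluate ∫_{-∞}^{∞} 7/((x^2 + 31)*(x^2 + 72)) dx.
7*pi*(-31*sqrt(2) + 12*sqrt(31))/15252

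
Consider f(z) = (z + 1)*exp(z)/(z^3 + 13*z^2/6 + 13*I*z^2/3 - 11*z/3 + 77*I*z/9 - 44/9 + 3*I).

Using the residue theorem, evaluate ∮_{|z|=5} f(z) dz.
pi*(-759/1325 + 762*I/1325)*exp(1/3 - 3*I) + pi*(5544/6625 - 3492*I/6625)*exp(-3/2 - I) + pi*(-33/125 - 6*I/125)*exp(-1 - I/3)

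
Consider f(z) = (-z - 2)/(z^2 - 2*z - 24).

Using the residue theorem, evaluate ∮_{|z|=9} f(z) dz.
By the residue theorem, ∮_C f(z) dz = 2πi · (sum of the residues of f at the poles inside |z| = 9).

The denominator factors as (z - 6)*(z + 4), so the singularities of f are simple poles at z = 6, z = -4.
  |6|² = 36 < 81 = 9², so this pole is inside the contour.
  |-4|² = 16 < 81 = 9², so this pole is inside the contour.

With P(z) = -z - 2 and Q(z) = z^2 - 2*z - 24, each pole is simple, so Res(f, z₀) = P(z₀)/Q'(z₀) with Q'(z) = 2*z - 2.
  Res(f, 6) = P(6)/Q'(6) = (-8)/(10) = -4/5
  Res(f, -4) = P(-4)/Q'(-4) = (2)/(-10) = -1/5

Sum of residues inside C: -1
∮_C f(z) dz = 2πi · (-1) = -2*I*pi

Final answer: -2*I*pi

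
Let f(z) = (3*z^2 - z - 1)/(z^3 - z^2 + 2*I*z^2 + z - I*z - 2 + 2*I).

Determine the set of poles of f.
The singularities of f are the zeros of the denominator. Factoring,
  z^3 - z^2 + 2*I*z^2 + z - I*z - 2 + 2*I = (z - 1 + I)*(z - I)*(z + 2*I)
so the candidates are z = 1 - I, z = I, z = -2*I.

Check the numerator P(z) = 3*z^2 - z - 1 at each one:
  P(1 - I) = -2 - 5*I ≠ 0, so z = 1 - I is a (simple) pole.
  P(I) = -4 - I ≠ 0, so z = I is a (simple) pole.
  P(-2*I) = -13 + 2*I ≠ 0, so z = -2*I is a (simple) pole.

Poles of f: {-2*I, I, 1 - I}

Final answer: {-2*I, I, 1 - I}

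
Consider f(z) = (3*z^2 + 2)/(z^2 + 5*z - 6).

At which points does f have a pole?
The singularities of f are the zeros of the denominator. Factoring,
  z^2 + 5*z - 6 = (z - 1)*(z + 6)
so the candidates are z = 1, z = -6.

Check the numerator P(z) = 3*z^2 + 2 at each one:
  P(1) = 5 ≠ 0, so z = 1 is a (simple) pole.
  P(-6) = 110 ≠ 0, so z = -6 is a (simple) pole.

Poles of f: {-6, 1}

Final answer: {-6, 1}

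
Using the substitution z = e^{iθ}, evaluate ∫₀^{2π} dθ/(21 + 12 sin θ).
Call the integral J. The integrand is 2π-periodic and we integrate over a full period, so shifting θ does not change the value (θ → θ + π/2 turns sin θ into cos θ). Hence
  J = ∫₀^{2π} dθ/(21 + 12 cos θ).
Put z = e^{iθ}: then cos θ = (z + 1/z)/2, dθ = dz/(iz), and z runs once counterclockwise around |z| = 1:
  J = ∮_{|z|=1} 1/(21 + 12*(z + 1/z)/2) · dz/(iz) = (2/i) ∮_{|z|=1} dz/(12*z^2 + 42*z + 12).
The roots of 12*z^2 + 42*z + 12 are z = (-21 ± sqrt(21^2 - 12^2))/12, with sqrt(297) = 3*sqrt(33); their product is 1, so only z₊ = -7/4 + sqrt(33)/4 lies inside the unit circle (z₋ = -7/4 - sqrt(33)/4 lies outside).
z₊ is a simple zero of q(z) = 12*z^2 + 42*z + 12, so Res(1/q, z₊) = 1/q'(z₊) with q'(z) = 24*z + 42; and q'(z₊) = 12*(z₊ - z₋) = 6*sqrt(33).
Therefore J = (2/i) · 2πi · 1/(6*sqrt(33)) = 2*pi/(3*sqrt(33)) = 2*sqrt(33)*pi/99

Final answer: 2*sqrt(33)*pi/99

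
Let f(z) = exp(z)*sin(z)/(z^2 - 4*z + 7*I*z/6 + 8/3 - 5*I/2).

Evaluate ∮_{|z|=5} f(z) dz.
By the residue theorem, ∮_C f(z) dz = 2πi · (sum of the residues of f at the poles inside |z| = 5).

The denominator factors as (z - 3 + I/2)*(z - 1 + 2*I/3), so the singularities of f are simple poles at z = 3 - I/2, z = 1 - 2*I/3.
  |3 - I/2|² = 37/4 < 25 = 5², so this pole is inside the contour.
  |1 - 2*I/3|² = 13/9 < 25 = 5², so this pole is inside the contour.

With P(z) = exp(z)*sin(z) and Q(z) = z^2 - 4*z + 7*I*z/6 + 8/3 - 5*I/2, each pole is simple, so Res(f, z₀) = P(z₀)/Q'(z₀) with Q'(z) = 2*z - 4 + 7*I/6.
  Res(f, 3 - I/2) = P(3 - I/2)/Q'(3 - I/2) = (exp(3 - I/2)*sin(3 - I/2))/(2 + I/6) = (72/145 - 6*I/145)*exp(3 - I/2)*sin(3 - I/2)
  Res(f, 1 - 2*I/3) = P(1 - 2*I/3)/Q'(1 - 2*I/3) = (exp(1 - 2*I/3)*sin(1 - 2*I/3))/(-2 - I/6) = (-72/145 + 6*I/145)*exp(1 - 2*I/3)*sin(1 - 2*I/3)

Sum of residues inside C: (-72/145 + 6*I/145)*exp(1 - 2*I/3)*sin(1 - 2*I/3) + (72/145 - 6*I/145)*exp(3 - I/2)*sin(3 - I/2)
∮_C f(z) dz = 2πi · ((-72/145 + 6*I/145)*exp(1 - 2*I/3)*sin(1 - 2*I/3) + (72/145 - 6*I/145)*exp(3 - I/2)*sin(3 - I/2)) = pi*(-12/145 - 144*I/145)*exp(1 - 2*I/3)*sin(1 - 2*I/3) + pi*(12/145 + 144*I/145)*exp(3 - I/2)*sin(3 - I/2)

Final answer: pi*(-12/145 - 144*I/145)*exp(1 - 2*I/3)*sin(1 - 2*I/3) + pi*(12/145 + 144*I/145)*exp(3 - I/2)*sin(3 - I/2)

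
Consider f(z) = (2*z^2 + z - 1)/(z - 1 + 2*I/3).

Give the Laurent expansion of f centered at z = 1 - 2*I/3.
Put w = z - (1 - 2*I/3), i.e. z = w + 1 - 2*I/3. The denominator is w, so it suffices to rewrite the numerator in powers of w.

P(z) = 2*z^2 + z - 1
P(w + 1 - 2*I/3) = 10/9 - 10*I/3 + (5 - 8*I/3)*w + 2*w^2

Dividing each term by w:
  f = (10/9 - 10*I/3)/w + 5 - 8*I/3 + 2*w

Substituting back w = z - 1 + 2*I/3:
  f(z) = (10/9 - 10*I/3)/(z - 1 + 2*I/3) + 5 - 8*I/3 + 2*(z - 1 + 2*I/3)

The series is finite because the numerator is a polynomial; the negative powers form the principal part, and the coefficient of 1/(z - 1 + 2*I/3) gives Res(f, 1 - 2*I/3) = 10/9 - 10*I/3.

Final answer: (10/9 - 10*I/3)/(z - 1 + 2*I/3) + 5 - 8*I/3 + 2*(z - 1 + 2*I/3)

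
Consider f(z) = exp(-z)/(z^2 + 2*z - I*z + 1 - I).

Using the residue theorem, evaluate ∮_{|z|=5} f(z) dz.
By the residue theorem, ∮_C f(z) dz = 2πi · (sum of the residues of f at the poles inside |z| = 5).

The denominator factors as (z + 1 - I)*(z + 1), so the singularities of f are simple poles at z = -1 + I, z = -1.
  |-1 + I|² = 2 < 25 = 5², so this pole is inside the contour.
  |-1|² = 1 < 25 = 5², so this pole is inside the contour.

With P(z) = exp(-z) and Q(z) = z^2 + 2*z - I*z + 1 - I, each pole is simple, so Res(f, z₀) = P(z₀)/Q'(z₀) with Q'(z) = 2*z + 2 - I.
  Res(f, -1 + I) = P(-1 + I)/Q'(-1 + I) = (exp(1 - I))/(I) = -I*exp(1 - I)
  Res(f, -1) = P(-1)/Q'(-1) = (exp(1))/(-I) = exp(1)*I

Sum of residues inside C: -I*exp(1 - I) + exp(1)*I
∮_C f(z) dz = 2πi · (-I*exp(1 - I) + exp(1)*I) = -2*exp(1)*pi + 2*pi*exp(1 - I)

Final answer: -2*exp(1)*pi + 2*pi*exp(1 - I)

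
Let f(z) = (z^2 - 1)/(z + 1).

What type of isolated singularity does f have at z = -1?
The numerator vanishes at z = -1 ((-1)^2 = 1), so it is divisible by z + 1:
  z^2 - 1 = (z + 1)*(z - 1)
Hence for z ≠ -1, f(z) = z - 1, a polynomial, and lim_{z→-1} f(z) = -2 is finite.
So the singularity is removable.

Final answer: removable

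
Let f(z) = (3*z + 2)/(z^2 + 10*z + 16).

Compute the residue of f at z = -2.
Write f(z) = P(z)/Q(z) with P(z) = 3*z + 2 and Q(z) = z^2 + 10*z + 16.
The denominator factors as Q(z) = (z + 8)*(z + 2), so z = -2 is a simple zero of Q and P is analytic there; z = -2 is therefore a simple pole and
  Res(f, z₀) = P(z₀)/Q'(z₀).

Q'(z) = 2*z + 10, so Q'(-2) = 6.
P(-2) = -4.

Res(f, -2) = (-4)/(6) = -2/3

Final answer: -2/3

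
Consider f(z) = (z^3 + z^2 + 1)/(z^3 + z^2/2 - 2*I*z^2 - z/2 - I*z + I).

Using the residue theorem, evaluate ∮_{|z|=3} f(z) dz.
By the residue theorem, ∮_C f(z) dz = 2πi · (sum of the residues of f at the poles inside |z| = 3).

The denominator factors as (z - 2*I)*(z - 1/2)*(z + 1), so the singularities of f are simple poles at z = 2*I, z = 1/2, z = -1.
  |2*I|² = 4 < 9 = 3², so this pole is inside the contour.
  |1/2|² = 1/4 < 9 = 3², so this pole is inside the contour.
  |-1|² = 1 < 9 = 3², so this pole is inside the contour.

With P(z) = z^3 + z^2 + 1 and Q(z) = z^3 + z^2/2 - 2*I*z^2 - z/2 - I*z + I, each pole is simple, so Res(f, z₀) = P(z₀)/Q'(z₀) with Q'(z) = 3*z^2 + z - 4*I*z - 1/2 - I.
  Res(f, 2*I) = P(2*I)/Q'(2*I) = (-3 - 8*I)/(-9/2 + I) = 22/85 + 156*I/85
  Res(f, 1/2) = P(1/2)/Q'(1/2) = (11/8)/(3/4 - 3*I) = 11/102 + 22*I/51
  Res(f, -1) = P(-1)/Q'(-1) = (1)/(3/2 + 3*I) = 2/15 - 4*I/15

Sum of residues inside C: 1/2 + 2*I
∮_C f(z) dz = 2πi · (1/2 + 2*I) = pi*(-4 + I)

Final answer: pi*(-4 + I)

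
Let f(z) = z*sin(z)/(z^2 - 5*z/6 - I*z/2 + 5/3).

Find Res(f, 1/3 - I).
Write f(z) = P(z)/Q(z) with P(z) = z*sin(z) and Q(z) = z^2 - 5*z/6 - I*z/2 + 5/3.
The denominator factors as Q(z) = (z - 1/3 + I)*(z - 1/2 - 3*I/2), so z = 1/3 - I is a simple zero of Q and P is analytic there; z = 1/3 - I is therefore a simple pole and
  Res(f, z₀) = P(z₀)/Q'(z₀).

Q'(z) = 2*z - 5/6 - I/2, so Q'(1/3 - I) = -1/6 - 5*I/2.
P(1/3 - I) = (1/3 - I)*sin(1/3 - I).

Res(f, 1/3 - I) = ((1/3 - I)*sin(1/3 - I))/(-1/6 - 5*I/2) = (44/113 + 18*I/113)*sin(1/3 - I)

Final answer: (44/113 + 18*I/113)*sin(1/3 - I)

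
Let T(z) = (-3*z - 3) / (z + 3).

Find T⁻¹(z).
Set w = T(z) = (-3*z - 3) / (z + 3) and solve for z:
  w*(z + 3) = -3*z - 3
  3*w + z*(w + 3) + 3 = 0
  z*(w + 3) = -3*w - 3
  z = (3*w + 3)/(-w - 3)
Renaming the variable, T⁻¹(z) = (3*z + 3)/(-z - 3) = (-3*z - 3)/(z + 3).
(Check: ad - bc = -6 ≠ 0, so T is invertible.)

Final answer: (-3*z - 3)/(z + 3)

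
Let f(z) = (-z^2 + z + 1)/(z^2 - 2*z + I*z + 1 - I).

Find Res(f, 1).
Write f(z) = P(z)/Q(z) with P(z) = -z^2 + z + 1 and Q(z) = z^2 - 2*z + I*z + 1 - I.
The denominator factors as Q(z) = (z - 1)*(z - 1 + I), so z = 1 is a simple zero of Q and P is analytic there; z = 1 is therefore a simple pole and
  Res(f, z₀) = P(z₀)/Q'(z₀).

Q'(z) = 2*z - 2 + I, so Q'(1) = I.
P(1) = 1.

Res(f, 1) = (1)/(I) = -I

Final answer: -I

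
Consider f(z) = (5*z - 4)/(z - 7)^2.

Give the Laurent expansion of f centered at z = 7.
Put w = z - (7), i.e. z = w + 7. The denominator is w^2, so it suffices to rewrite the numerator in powers of w.

P(z) = 5*z - 4
P(w + 7) = 31 + 5*w

Dividing each term by w^2:
  f = 31/w^2 + 5/w

Substituting back w = z - 7:
  f(z) = 31/(z - 7)^2 + 5/(z - 7)

The series is finite because the numerator is a polynomial; the negative powers form the principal part, and the coefficient of 1/(z - 7) gives Res(f, 7) = 5.

Final answer: 31/(z - 7)^2 + 5/(z - 7)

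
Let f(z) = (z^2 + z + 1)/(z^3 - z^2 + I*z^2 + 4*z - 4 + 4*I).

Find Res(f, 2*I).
7/40 - 9*I/40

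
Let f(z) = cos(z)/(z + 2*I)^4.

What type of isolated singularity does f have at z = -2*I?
pole of order 4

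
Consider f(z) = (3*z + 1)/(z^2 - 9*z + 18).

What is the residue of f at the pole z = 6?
19/3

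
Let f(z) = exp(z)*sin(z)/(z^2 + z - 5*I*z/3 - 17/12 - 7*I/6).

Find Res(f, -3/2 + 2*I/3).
Write f(z) = P(z)/Q(z) with P(z) = exp(z)*sin(z) and Q(z) = z^2 + z - 5*I*z/3 - 17/12 - 7*I/6.
The denominator factors as Q(z) = (z + 3/2 - 2*I/3)*(z - 1/2 - I), so z = -3/2 + 2*I/3 is a simple zero of Q and P is analytic there; z = -3/2 + 2*I/3 is therefore a simple pole and
  Res(f, z₀) = P(z₀)/Q'(z₀).

Q'(z) = 2*z + 1 - 5*I/3, so Q'(-3/2 + 2*I/3) = -2 - I/3.
P(-3/2 + 2*I/3) = -exp(-3/2 + 2*I/3)*sin(3/2 - 2*I/3).

Res(f, -3/2 + 2*I/3) = (-exp(-3/2 + 2*I/3)*sin(3/2 - 2*I/3))/(-2 - I/3) = (18/37 - 3*I/37)*exp(-3/2 + 2*I/3)*sin(3/2 - 2*I/3)

Final answer: (18/37 - 3*I/37)*exp(-3/2 + 2*I/3)*sin(3/2 - 2*I/3)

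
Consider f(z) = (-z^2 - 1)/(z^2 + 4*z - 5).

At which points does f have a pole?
The singularities of f are the zeros of the denominator. Factoring,
  z^2 + 4*z - 5 = (z - 1)*(z + 5)
so the candidates are z = 1, z = -5.

Check the numerator P(z) = -z^2 - 1 at each one:
  P(1) = -2 ≠ 0, so z = 1 is a (simple) pole.
  P(-5) = -26 ≠ 0, so z = -5 is a (simple) pole.

Poles of f: {-5, 1}

Final answer: {-5, 1}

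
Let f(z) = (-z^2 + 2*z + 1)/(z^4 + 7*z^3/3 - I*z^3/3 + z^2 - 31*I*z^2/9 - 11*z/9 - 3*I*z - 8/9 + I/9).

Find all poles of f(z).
The singularities of f are the zeros of the denominator. Factoring,
  z^4 + 7*z^3/3 - I*z^3/3 + z^2 - 31*I*z^2/9 - 11*z/9 - 3*I*z - 8/9 + I/9 = (z + 1)*(z - 2/3 - I)*(z + 2 + I)*(z - I/3)
so the candidates are z = -1, z = 2/3 + I, z = -2 - I, z = I/3.

Check the numerator P(z) = -z^2 + 2*z + 1 at each one:
  P(-1) = -2 ≠ 0, so z = -1 is a (simple) pole.
  P(2/3 + I) = 26/9 + 2*I/3 ≠ 0, so z = 2/3 + I is a (simple) pole.
  P(-2 - I) = -6 - 6*I ≠ 0, so z = -2 - I is a (simple) pole.
  P(I/3) = 10/9 + 2*I/3 ≠ 0, so z = I/3 is a (simple) pole.

Poles of f: {-2 - I, -1, I/3, 2/3 + I}

Final answer: {-2 - I, -1, I/3, 2/3 + I}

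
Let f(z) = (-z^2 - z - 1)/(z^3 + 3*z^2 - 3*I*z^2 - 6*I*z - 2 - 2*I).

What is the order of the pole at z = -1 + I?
Factor the denominator:
  z^3 + 3*z^2 - 3*I*z^2 - 6*I*z - 2 - 2*I = (z + 1 - I)^3

The numerator P(z) = -z^2 - z - 1 has P(-1 + I) = I ≠ 0, so no factor of (z + 1 - I) cancels.
Near z = -1 + I we can therefore write f(z) = g(z)/(z + 1 - I)^3 with g analytic at -1 + I and g(-1 + I) ≠ 0 (g is just the numerator).

Hence z = -1 + I is a pole of order 3.

Final answer: 3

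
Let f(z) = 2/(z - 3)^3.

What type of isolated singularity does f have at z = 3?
pole of order 3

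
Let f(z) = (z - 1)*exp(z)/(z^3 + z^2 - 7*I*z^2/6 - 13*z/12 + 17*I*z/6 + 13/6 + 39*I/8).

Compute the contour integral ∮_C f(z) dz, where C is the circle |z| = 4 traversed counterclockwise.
By the residue theorem, ∮_C f(z) dz = 2πi · (sum of the residues of f at the poles inside |z| = 4).

The denominator factors as (z - 3/2 + I)*(z + 3/2 - 2*I/3)*(z + 1 - 3*I/2), so the singularities of f are simple poles at z = 3/2 - I, z = -3/2 + 2*I/3, z = -1 + 3*I/2.
  |3/2 - I|² = 13/4 < 16 = 4², so this pole is inside the contour.
  |-3/2 + 2*I/3|² = 97/36 < 16 = 4², so this pole is inside the contour.
  |-1 + 3*I/2|² = 13/4 < 16 = 4², so this pole is inside the contour.

With P(z) = (z - 1)*exp(z) and Q(z) = z^3 + z^2 - 7*I*z^2/6 - 13*z/12 + 17*I*z/6 + 13/6 + 39*I/8, each pole is simple, so Res(f, z₀) = P(z₀)/Q'(z₀) with Q'(z) = 3*z^2 + 2*z - 7*I*z/3 - 13/12 + 17*I/6.
  Res(f, 3/2 - I) = P(3/2 - I)/Q'(3/2 - I) = ((1/2 - I)*exp(3/2 - I))/(10/3 - 35*I/3) = (24/265 + 9*I/530)*exp(3/2 - I)
  Res(f, -3/2 + 2*I/3) = P(-3/2 + 2*I/3)/Q'(-3/2 + 2*I/3) = ((-5/2 + 2*I/3)*exp(-3/2 + 2*I/3))/(26/9 + 5*I/3) = (-495/901 + 987*I/1802)*exp(-3/2 + 2*I/3)
  Res(f, -1 + 3*I/2) = P(-1 + 3*I/2)/Q'(-1 + 3*I/2) = ((-2 + 3*I/2)*exp(-1 + 3*I/2))/(-10/3 - 5*I/6) = (39/85 - 48*I/85)*exp(-1 + 3*I/2)

Sum of residues inside C: (24/265 + 9*I/530)*exp(3/2 - I) + (-495/901 + 987*I/1802)*exp(-3/2 + 2*I/3) + (39/85 - 48*I/85)*exp(-1 + 3*I/2)
∮_C f(z) dz = 2πi · ((24/265 + 9*I/530)*exp(3/2 - I) + (-495/901 + 987*I/1802)*exp(-3/2 + 2*I/3) + (39/85 - 48*I/85)*exp(-1 + 3*I/2)) = pi*(-987/901 - 990*I/901)*exp(-3/2 + 2*I/3) + pi*(96/85 + 78*I/85)*exp(-1 + 3*I/2) + pi*(-9/265 + 48*I/265)*exp(3/2 - I)

Final answer: pi*(-987/901 - 990*I/901)*exp(-3/2 + 2*I/3) + pi*(96/85 + 78*I/85)*exp(-1 + 3*I/2) + pi*(-9/265 + 48*I/265)*exp(3/2 - I)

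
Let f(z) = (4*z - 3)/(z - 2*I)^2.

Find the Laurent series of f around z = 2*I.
Put w = z - (2*I), i.e. z = w + 2*I. The denominator is w^2, so it suffices to rewrite the numerator in powers of w.

P(z) = 4*z - 3
P(w + 2*I) = -3 + 8*I + 4*w

Dividing each term by w^2:
  f = (-3 + 8*I)/w^2 + 4/w

Substituting back w = z - 2*I:
  f(z) = (-3 + 8*I)/(z - 2*I)^2 + 4/(z - 2*I)

The series is finite because the numerator is a polynomial; the negative powers form the principal part, and the coefficient of 1/(z - 2*I) gives Res(f, 2*I) = 4.

Final answer: (-3 + 8*I)/(z - 2*I)^2 + 4/(z - 2*I)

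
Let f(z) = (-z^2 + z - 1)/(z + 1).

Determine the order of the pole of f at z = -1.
Factor the denominator:
  z + 1 = (z + 1)

The numerator P(z) = -z^2 + z - 1 has P(-1) = -3 ≠ 0, so no factor of (z + 1) cancels.
Near z = -1 we can therefore write f(z) = g(z)/(z + 1) with g analytic at -1 and g(-1) ≠ 0 (g is just the numerator).

Hence z = -1 is a pole of order 1.

Final answer: 1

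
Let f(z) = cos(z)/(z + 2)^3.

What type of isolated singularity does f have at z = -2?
Write f(z) = g(z)/(z + 2)^3 with g(z) = cos(z).
g is entire and g(-2) = cos(2) ≠ 0, so no factor of (z + 2) cancels: the Laurent expansion of f about z = -2 starts at the power -3, i.e. lim_{z→z₀} (z - z₀)^3 f(z) = cos(2) is finite and nonzero.
So z = -2 is a pole of order 3.

Final answer: pole of order 3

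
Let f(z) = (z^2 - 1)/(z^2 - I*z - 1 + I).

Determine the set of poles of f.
The singularities of f are the zeros of the denominator. Factoring,
  z^2 - I*z - 1 + I = (z - 1)*(z + 1 - I)
so the candidates are z = 1, z = -1 + I.

Check the numerator P(z) = z^2 - 1 at each one:
  P(1) = 0, so the factor (z - 1) cancels and z = 1 is only a removable singularity, not a pole.
  P(-1 + I) = -1 - 2*I ≠ 0, so z = -1 + I is a (simple) pole.

Poles of f: {-1 + I}

Final answer: {-1 + I}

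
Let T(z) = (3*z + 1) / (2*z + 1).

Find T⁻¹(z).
Set w = T(z) = (3*z + 1) / (2*z + 1) and solve for z:
  w*(2*z + 1) = 3*z + 1
  w + z*(2*w - 3) - 1 = 0
  z*(2*w - 3) = 1 - w
  z = (w - 1)/(3 - 2*w)
Renaming the variable, T⁻¹(z) = (z - 1)/(-2*z + 3) = (-z + 1)/(2*z - 3).
(Check: ad - bc = 1 ≠ 0, so T is invertible.)

Final answer: (-z + 1)/(2*z - 3)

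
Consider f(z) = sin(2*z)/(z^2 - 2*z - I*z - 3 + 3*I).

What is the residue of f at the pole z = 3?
Write f(z) = P(z)/Q(z) with P(z) = sin(2*z) and Q(z) = z^2 - 2*z - I*z - 3 + 3*I.
The denominator factors as Q(z) = (z + 1 - I)*(z - 3), so z = 3 is a simple zero of Q and P is analytic there; z = 3 is therefore a simple pole and
  Res(f, z₀) = P(z₀)/Q'(z₀).

Q'(z) = 2*z - 2 - I, so Q'(3) = 4 - I.
P(3) = sin(6).

Res(f, 3) = (sin(6))/(4 - I) = (4/17 + I/17)*sin(6)

Final answer: (4/17 + I/17)*sin(6)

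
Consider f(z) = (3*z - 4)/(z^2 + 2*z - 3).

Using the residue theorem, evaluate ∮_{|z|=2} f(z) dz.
-I*pi/2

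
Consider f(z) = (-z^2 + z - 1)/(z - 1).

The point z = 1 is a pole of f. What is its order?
1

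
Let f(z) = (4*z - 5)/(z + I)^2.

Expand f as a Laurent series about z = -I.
Put w = z - (-I), i.e. z = w - I. The denominator is w^2, so it suffices to rewrite the numerator in powers of w.

P(z) = 4*z - 5
P(w - I) = -5 - 4*I + 4*w

Dividing each term by w^2:
  f = (-5 - 4*I)/w^2 + 4/w

Substituting back w = z + I:
  f(z) = (-5 - 4*I)/(z + I)^2 + 4/(z + I)

The series is finite because the numerator is a polynomial; the negative powers form the principal part, and the coefficient of 1/(z + I) gives Res(f, -I) = 4.

Final answer: (-5 - 4*I)/(z + I)^2 + 4/(z + I)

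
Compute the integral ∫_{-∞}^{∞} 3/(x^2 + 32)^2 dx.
3*sqrt(2)*pi/512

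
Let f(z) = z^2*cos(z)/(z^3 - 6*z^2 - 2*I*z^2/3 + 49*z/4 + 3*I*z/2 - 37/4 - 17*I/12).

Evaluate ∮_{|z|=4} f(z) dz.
pi*(5328/2125 + 9696*I/2125)*cos(3 + I) + pi*(-99/125 - 168*I/125)*cos(3/2 - I) + pi*(-729/425 - 518*I/425)*cos(3/2 + 2*I/3)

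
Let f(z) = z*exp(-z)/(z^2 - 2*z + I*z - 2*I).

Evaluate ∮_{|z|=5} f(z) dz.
By the residue theorem, ∮_C f(z) dz = 2πi · (sum of the residues of f at the poles inside |z| = 5).

The denominator factors as (z + I)*(z - 2), so the singularities of f are simple poles at z = -I, z = 2.
  |-I|² = 1 < 25 = 5², so this pole is inside the contour.
  |2|² = 4 < 25 = 5², so this pole is inside the contour.

With P(z) = z*exp(-z) and Q(z) = z^2 - 2*z + I*z - 2*I, each pole is simple, so Res(f, z₀) = P(z₀)/Q'(z₀) with Q'(z) = 2*z - 2 + I.
  Res(f, -I) = P(-I)/Q'(-I) = (-I*exp(I))/(-2 - I) = (1/5 + 2*I/5)*exp(I)
  Res(f, 2) = P(2)/Q'(2) = (2*exp(-2))/(2 + I) = (4/5 - 2*I/5)*exp(-2)

Sum of residues inside C: (4/5 - 2*I/5)*exp(-2) + (1/5 + 2*I/5)*exp(I)
∮_C f(z) dz = 2πi · ((4/5 - 2*I/5)*exp(-2) + (1/5 + 2*I/5)*exp(I)) = pi*(-4/5 + 2*I/5)*exp(I) + pi*(4/5 + 8*I/5)*exp(-2)

Final answer: pi*(-4/5 + 2*I/5)*exp(I) + pi*(4/5 + 8*I/5)*exp(-2)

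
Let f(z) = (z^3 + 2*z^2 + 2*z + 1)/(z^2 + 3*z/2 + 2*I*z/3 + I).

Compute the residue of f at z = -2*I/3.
Write f(z) = P(z)/Q(z) with P(z) = z^3 + 2*z^2 + 2*z + 1 and Q(z) = z^2 + 3*z/2 + 2*I*z/3 + I.
The denominator factors as Q(z) = (z + 2*I/3)*(z + 3/2), so z = -2*I/3 is a simple zero of Q and P is analytic there; z = -2*I/3 is therefore a simple pole and
  Res(f, z₀) = P(z₀)/Q'(z₀).

Q'(z) = 2*z + 3/2 + 2*I/3, so Q'(-2*I/3) = 3/2 - 2*I/3.
P(-2*I/3) = 1/9 - 28*I/27.

Res(f, -2*I/3) = (1/9 - 28*I/27)/(3/2 - 2*I/3) = 278/873 - 160*I/291

Final answer: 278/873 - 160*I/291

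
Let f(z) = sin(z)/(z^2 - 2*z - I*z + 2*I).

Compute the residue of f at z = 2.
Write f(z) = P(z)/Q(z) with P(z) = sin(z) and Q(z) = z^2 - 2*z - I*z + 2*I.
The denominator factors as Q(z) = (z - 2)*(z - I), so z = 2 is a simple zero of Q and P is analytic there; z = 2 is therefore a simple pole and
  Res(f, z₀) = P(z₀)/Q'(z₀).

Q'(z) = 2*z - 2 - I, so Q'(2) = 2 - I.
P(2) = sin(2).

Res(f, 2) = (sin(2))/(2 - I) = (2/5 + I/5)*sin(2)

Final answer: (2/5 + I/5)*sin(2)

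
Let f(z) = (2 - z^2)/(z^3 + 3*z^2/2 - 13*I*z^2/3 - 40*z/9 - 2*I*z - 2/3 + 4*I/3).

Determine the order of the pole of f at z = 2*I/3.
Factor the denominator:
  z^3 + 3*z^2/2 - 13*I*z^2/3 - 40*z/9 - 2*I*z - 2/3 + 4*I/3 = (z - 2*I/3)^2*(z + 3/2 - 3*I)

The numerator P(z) = 2 - z^2 has P(2*I/3) = 22/9 ≠ 0, so no factor of (z - 2*I/3) cancels.
Near z = 2*I/3 we can therefore write f(z) = g(z)/(z - 2*I/3)^2 with g analytic at 2*I/3 and g(2*I/3) ≠ 0 (g is the numerator divided by the remaining denominator factors).

Hence z = 2*I/3 is a pole of order 2.

Final answer: 2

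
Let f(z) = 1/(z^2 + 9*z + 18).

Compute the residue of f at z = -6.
-1/3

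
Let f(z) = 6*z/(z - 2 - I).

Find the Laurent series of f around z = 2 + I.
(12 + 6*I)/(z - 2 - I) + 6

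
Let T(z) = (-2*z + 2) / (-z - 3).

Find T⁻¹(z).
Set w = T(z) = (-2*z + 2) / (-z - 3) and solve for z:
  w*(-z - 3) = -2*z + 2
  -3*w + z*(2 - w) - 2 = 0
  z*(2 - w) = 3*w + 2
  z = (-3*w - 2)/(w - 2)
Renaming the variable, T⁻¹(z) = (-3*z - 2)/(z - 2).
(Check: ad - bc = 8 ≠ 0, so T is invertible.)

Final answer: (-3*z - 2)/(z - 2)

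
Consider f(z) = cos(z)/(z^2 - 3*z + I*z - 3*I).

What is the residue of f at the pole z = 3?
Write f(z) = P(z)/Q(z) with P(z) = cos(z) and Q(z) = z^2 - 3*z + I*z - 3*I.
The denominator factors as Q(z) = (z + I)*(z - 3), so z = 3 is a simple zero of Q and P is analytic there; z = 3 is therefore a simple pole and
  Res(f, z₀) = P(z₀)/Q'(z₀).

Q'(z) = 2*z - 3 + I, so Q'(3) = 3 + I.
P(3) = cos(3).

Res(f, 3) = (cos(3))/(3 + I) = (3/10 - I/10)*cos(3)

Final answer: (3/10 - I/10)*cos(3)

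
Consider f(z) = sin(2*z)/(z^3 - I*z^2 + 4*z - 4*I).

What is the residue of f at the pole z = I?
Write f(z) = P(z)/Q(z) with P(z) = sin(2*z) and Q(z) = z^3 - I*z^2 + 4*z - 4*I.
The denominator factors as Q(z) = (z + 2*I)*(z - 2*I)*(z - I), so z = I is a simple zero of Q and P is analytic there; z = I is therefore a simple pole and
  Res(f, z₀) = P(z₀)/Q'(z₀).

Q'(z) = 3*z^2 - 2*I*z + 4, so Q'(I) = 3.
P(I) = I*sinh(2).

Res(f, I) = (I*sinh(2))/(3) = I*sinh(2)/3

Final answer: I*sinh(2)/3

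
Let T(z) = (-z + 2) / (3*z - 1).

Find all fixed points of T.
T(z) = z means -z + 2 = z*(3*z - 1), i.e.
  3*z^2 - 2 = 0.
Discriminant: (0)^2 - 4*(3)*(-2) = 24, so the roots are real.
  z = (0 ± sqrt(24))/(2*(3))
Fixed points: {-sqrt(6)/3, sqrt(6)/3}

Final answer: {-sqrt(6)/3, sqrt(6)/3}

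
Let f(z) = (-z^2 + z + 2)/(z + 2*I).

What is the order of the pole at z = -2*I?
Factor the denominator:
  z + 2*I = (z + 2*I)

The numerator P(z) = -z^2 + z + 2 has P(-2*I) = 6 - 2*I ≠ 0, so no factor of (z + 2*I) cancels.
Near z = -2*I we can therefore write f(z) = g(z)/(z + 2*I) with g analytic at -2*I and g(-2*I) ≠ 0 (g is just the numerator).

Hence z = -2*I is a pole of order 1.

Final answer: 1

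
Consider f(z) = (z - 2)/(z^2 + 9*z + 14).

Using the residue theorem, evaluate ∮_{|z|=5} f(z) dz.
-8*I*pi/5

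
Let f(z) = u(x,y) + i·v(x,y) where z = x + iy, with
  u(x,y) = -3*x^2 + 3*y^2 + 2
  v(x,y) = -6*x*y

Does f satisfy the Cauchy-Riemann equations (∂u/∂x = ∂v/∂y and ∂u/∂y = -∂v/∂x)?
∂u/∂x = -6*x
∂v/∂y = -6*x
∂u/∂y = 6*y
∂v/∂x = -6*y
∂u/∂x = ∂v/∂y and ∂u/∂y = -∂v/∂x hold identically; f is analytic.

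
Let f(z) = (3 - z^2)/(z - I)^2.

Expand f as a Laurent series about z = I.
Put w = z - (I), i.e. z = w + I. The denominator is w^2, so it suffices to rewrite the numerator in powers of w.

P(z) = 3 - z^2
P(w + I) = 4 - 2*I*w - w^2

Dividing each term by w^2:
  f = 4/w^2 - 2*I/w - 1

Substituting back w = z - I:
  f(z) = 4/(z - I)^2 - 2*I/(z - I) - 1

The series is finite because the numerator is a polynomial; the negative powers form the principal part, and the coefficient of 1/(z - I) gives Res(f, I) = -2*I.

Final answer: 4/(z - I)^2 - 2*I/(z - I) - 1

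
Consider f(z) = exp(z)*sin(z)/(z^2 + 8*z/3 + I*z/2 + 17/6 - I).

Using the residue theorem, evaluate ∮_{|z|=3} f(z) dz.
By the residue theorem, ∮_C f(z) dz = 2πi · (sum of the residues of f at the poles inside |z| = 3).

The denominator factors as (z + 2/3 - I)*(z + 2 + 3*I/2), so the singularities of f are simple poles at z = -2/3 + I, z = -2 - 3*I/2.
  |-2/3 + I|² = 13/9 < 9 = 3², so this pole is inside the contour.
  |-2 - 3*I/2|² = 25/4 < 9 = 3², so this pole is inside the contour.

With P(z) = exp(z)*sin(z) and Q(z) = z^2 + 8*z/3 + I*z/2 + 17/6 - I, each pole is simple, so Res(f, z₀) = P(z₀)/Q'(z₀) with Q'(z) = 2*z + 8/3 + I/2.
  Res(f, -2/3 + I) = P(-2/3 + I)/Q'(-2/3 + I) = (-exp(-2/3 + I)*sin(2/3 - I))/(4/3 + 5*I/2) = (-48/289 + 90*I/289)*exp(-2/3 + I)*sin(2/3 - I)
  Res(f, -2 - 3*I/2) = P(-2 - 3*I/2)/Q'(-2 - 3*I/2) = (-exp(-2 - 3*I/2)*sin(2 + 3*I/2))/(-4/3 - 5*I/2) = (48/289 - 90*I/289)*exp(-2 - 3*I/2)*sin(2 + 3*I/2)

Sum of residues inside C: (48/289 - 90*I/289)*exp(-2 - 3*I/2)*sin(2 + 3*I/2) + (-48/289 + 90*I/289)*exp(-2/3 + I)*sin(2/3 - I)
∮_C f(z) dz = 2πi · ((48/289 - 90*I/289)*exp(-2 - 3*I/2)*sin(2 + 3*I/2) + (-48/289 + 90*I/289)*exp(-2/3 + I)*sin(2/3 - I)) = pi*(-180/289 - 96*I/289)*exp(-2/3 + I)*sin(2/3 - I) + pi*(180/289 + 96*I/289)*exp(-2 - 3*I/2)*sin(2 + 3*I/2)

Final answer: pi*(-180/289 - 96*I/289)*exp(-2/3 + I)*sin(2/3 - I) + pi*(180/289 + 96*I/289)*exp(-2 - 3*I/2)*sin(2 + 3*I/2)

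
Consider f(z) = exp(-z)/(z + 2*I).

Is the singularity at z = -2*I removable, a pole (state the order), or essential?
Write f(z) = g(z)/(z + 2*I) with g(z) = exp(-z).
g is entire and g(-2*I) = exp(2*I) ≠ 0, so no factor of (z + 2*I) cancels: the Laurent expansion of f about z = -2*I starts at the power -1, i.e. lim_{z→z₀} (z - z₀) f(z) = exp(2*I) is finite and nonzero.
So z = -2*I is a pole of order 1.

Final answer: pole of order 1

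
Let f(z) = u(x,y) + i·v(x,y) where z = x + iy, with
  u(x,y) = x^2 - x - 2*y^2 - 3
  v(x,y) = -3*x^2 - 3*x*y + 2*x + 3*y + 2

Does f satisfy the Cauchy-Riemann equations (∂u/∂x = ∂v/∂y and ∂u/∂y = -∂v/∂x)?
∂u/∂x = 2*x - 1
∂v/∂y = 3 - 3*x
∂u/∂y = -4*y
∂v/∂x = -6*x - 3*y + 2
∂u/∂x ≠ ∂v/∂y and ∂u/∂y ≠ -∂v/∂x; the Cauchy-Riemann equations are not satisfied, so f is not analytic.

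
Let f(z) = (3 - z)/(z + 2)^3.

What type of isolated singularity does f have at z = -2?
Write f(z) = g(z)/(z + 2)^3 with g(z) = 3 - z.
g is entire and g(-2) = 5 ≠ 0, so no factor of (z + 2) cancels: the Laurent expansion of f about z = -2 starts at the power -3, i.e. lim_{z→z₀} (z - z₀)^3 f(z) = 5 is finite and nonzero.
So z = -2 is a pole of order 3.

Final answer: pole of order 3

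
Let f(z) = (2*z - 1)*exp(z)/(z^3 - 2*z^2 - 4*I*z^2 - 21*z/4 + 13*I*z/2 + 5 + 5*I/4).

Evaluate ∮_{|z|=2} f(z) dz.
By the residue theorem, ∮_C f(z) dz = 2πi · (sum of the residues of f at the poles inside |z| = 2).

The denominator factors as (z - 1/2 - I)*(z - 2 - I)*(z + 1/2 - 2*I), so the singularities of f are simple poles at z = 1/2 + I, z = 2 + I, z = -1/2 + 2*I.
  |1/2 + I|² = 5/4 < 4 = 2², so this pole is inside the contour.
  |2 + I|² = 5 > 4 = 2², so this pole is outside the contour.
  |-1/2 + 2*I|² = 17/4 > 4 = 2², so this pole is outside the contour.

With P(z) = (2*z - 1)*exp(z) and Q(z) = z^3 - 2*z^2 - 4*I*z^2 - 21*z/4 + 13*I*z/2 + 5 + 5*I/4, each pole is simple, so Res(f, z₀) = P(z₀)/Q'(z₀) with Q'(z) = 3*z^2 - 4*z - 8*I*z - 21/4 + 13*I/2.
  Res(f, 1/2 + I) = P(1/2 + I)/Q'(1/2 + I) = (2*I*exp(1/2 + I))/(-3/2 + 3*I/2) = (2/3 - 2*I/3)*exp(1/2 + I)

∮_C f(z) dz = 2πi · ((2/3 - 2*I/3)*exp(1/2 + I)) = pi*(4/3 + 4*I/3)*exp(1/2 + I)

Final answer: pi*(4/3 + 4*I/3)*exp(1/2 + I)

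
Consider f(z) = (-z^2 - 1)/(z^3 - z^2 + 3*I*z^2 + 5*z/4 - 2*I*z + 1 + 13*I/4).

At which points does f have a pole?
{1/2 - 3*I, 1/2 + I}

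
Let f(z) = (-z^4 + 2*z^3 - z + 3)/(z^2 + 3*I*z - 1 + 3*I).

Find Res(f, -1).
Write f(z) = P(z)/Q(z) with P(z) = -z^4 + 2*z^3 - z + 3 and Q(z) = z^2 + 3*I*z - 1 + 3*I.
The denominator factors as Q(z) = (z - 1 + 3*I)*(z + 1), so z = -1 is a simple zero of Q and P is analytic there; z = -1 is therefore a simple pole and
  Res(f, z₀) = P(z₀)/Q'(z₀).

Q'(z) = 2*z + 3*I, so Q'(-1) = -2 + 3*I.
P(-1) = 1.

Res(f, -1) = (1)/(-2 + 3*I) = -2/13 - 3*I/13

Final answer: -2/13 - 3*I/13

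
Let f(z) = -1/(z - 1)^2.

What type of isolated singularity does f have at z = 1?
Write f(z) = g(z)/(z - 1)^2 with g(z) = -1.
g is entire and g(1) = -1 ≠ 0, so no factor of (z - 1) cancels: the Laurent expansion of f about z = 1 starts at the power -2, i.e. lim_{z→z₀} (z - z₀)^2 f(z) = -1 is finite and nonzero.
So z = 1 is a pole of order 2.

Final answer: pole of order 2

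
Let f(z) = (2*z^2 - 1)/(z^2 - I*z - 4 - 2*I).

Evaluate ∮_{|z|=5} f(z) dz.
By the residue theorem, ∮_C f(z) dz = 2πi · (sum of the residues of f at the poles inside |z| = 5).

The denominator factors as (z + 2)*(z - 2 - I), so the singularities of f are simple poles at z = -2, z = 2 + I.
  |-2|² = 4 < 25 = 5², so this pole is inside the contour.
  |2 + I|² = 5 < 25 = 5², so this pole is inside the contour.

With P(z) = 2*z^2 - 1 and Q(z) = z^2 - I*z - 4 - 2*I, each pole is simple, so Res(f, z₀) = P(z₀)/Q'(z₀) with Q'(z) = 2*z - I.
  Res(f, -2) = P(-2)/Q'(-2) = (7)/(-4 - I) = -28/17 + 7*I/17
  Res(f, 2 + I) = P(2 + I)/Q'(2 + I) = (5 + 8*I)/(4 + I) = 28/17 + 27*I/17

Sum of residues inside C: 2*I
∮_C f(z) dz = 2πi · (2*I) = -4*pi

Final answer: -4*pi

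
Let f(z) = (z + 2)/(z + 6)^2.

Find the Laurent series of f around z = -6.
-4/(z + 6)^2 + 1/(z + 6)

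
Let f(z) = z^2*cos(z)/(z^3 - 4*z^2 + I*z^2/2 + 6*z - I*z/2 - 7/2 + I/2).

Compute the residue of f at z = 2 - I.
Write f(z) = P(z)/Q(z) with P(z) = z^2*cos(z) and Q(z) = z^3 - 4*z^2 + I*z^2/2 + 6*z - I*z/2 - 7/2 + I/2.
The denominator factors as Q(z) = (z - 1 - I)*(z - 1 + I/2)*(z - 2 + I), so z = 2 - I is a simple zero of Q and P is analytic there; z = 2 - I is therefore a simple pole and
  Res(f, z₀) = P(z₀)/Q'(z₀).

Q'(z) = 3*z^2 - 8*z + I*z + 6 - I/2, so Q'(2 - I) = -5*I/2.
P(2 - I) = (3 - 4*I)*cos(2 - I).

Res(f, 2 - I) = ((3 - 4*I)*cos(2 - I))/(-5*I/2) = (8/5 + 6*I/5)*cos(2 - I)

Final answer: (8/5 + 6*I/5)*cos(2 - I)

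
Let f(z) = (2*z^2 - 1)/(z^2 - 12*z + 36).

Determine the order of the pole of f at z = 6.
Factor the denominator:
  z^2 - 12*z + 36 = (z - 6)^2

The numerator P(z) = 2*z^2 - 1 has P(6) = 71 ≠ 0, so no factor of (z - 6) cancels.
Near z = 6 we can therefore write f(z) = g(z)/(z - 6)^2 with g analytic at 6 and g(6) ≠ 0 (g is just the numerator).

Hence z = 6 is a pole of order 2.

Final answer: 2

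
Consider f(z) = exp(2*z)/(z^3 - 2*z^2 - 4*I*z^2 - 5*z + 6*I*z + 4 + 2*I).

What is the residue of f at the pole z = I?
-I*exp(2*I)/2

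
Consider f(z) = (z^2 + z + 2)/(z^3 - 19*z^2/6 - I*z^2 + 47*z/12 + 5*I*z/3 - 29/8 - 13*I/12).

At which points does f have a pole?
{1/2 - I, 2/3 + 3*I/2, 2 + I/2}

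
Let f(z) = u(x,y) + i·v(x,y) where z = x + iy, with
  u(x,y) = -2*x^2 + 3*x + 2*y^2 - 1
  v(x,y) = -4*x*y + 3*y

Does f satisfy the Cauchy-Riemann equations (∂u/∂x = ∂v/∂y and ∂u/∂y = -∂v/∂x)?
∂u/∂x = 3 - 4*x
∂v/∂y = 3 - 4*x
∂u/∂y = 4*y
∂v/∂x = -4*y
∂u/∂x = ∂v/∂y and ∂u/∂y = -∂v/∂x hold identically; f is analytic.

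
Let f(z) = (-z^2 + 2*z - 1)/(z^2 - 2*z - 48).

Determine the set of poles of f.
The singularities of f are the zeros of the denominator. Factoring,
  z^2 - 2*z - 48 = (z - 8)*(z + 6)
so the candidates are z = 8, z = -6.

Check the numerator P(z) = -z^2 + 2*z - 1 at each one:
  P(8) = -49 ≠ 0, so z = 8 is a (simple) pole.
  P(-6) = -49 ≠ 0, so z = -6 is a (simple) pole.

Poles of f: {-6, 8}

Final answer: {-6, 8}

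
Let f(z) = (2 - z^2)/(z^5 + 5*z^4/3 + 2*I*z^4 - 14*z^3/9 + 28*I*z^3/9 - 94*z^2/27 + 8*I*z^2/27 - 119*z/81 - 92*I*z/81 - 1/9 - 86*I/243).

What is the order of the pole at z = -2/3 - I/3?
Factor the denominator:
  z^5 + 5*z^4/3 + 2*I*z^4 - 14*z^3/9 + 28*I*z^3/9 - 94*z^2/27 + 8*I*z^2/27 - 119*z/81 - 92*I*z/81 - 1/9 - 86*I/243 = (z + 2/3 + I/3)^4*(z - 1 + 2*I/3)

The numerator P(z) = 2 - z^2 has P(-2/3 - I/3) = 5/3 - 4*I/9 ≠ 0, so no factor of (z + 2/3 + I/3) cancels.
Near z = -2/3 - I/3 we can therefore write f(z) = g(z)/(z + 2/3 + I/3)^4 with g analytic at -2/3 - I/3 and g(-2/3 - I/3) ≠ 0 (g is the numerator divided by the remaining denominator factors).

Hence z = -2/3 - I/3 is a pole of order 4.

Final answer: 4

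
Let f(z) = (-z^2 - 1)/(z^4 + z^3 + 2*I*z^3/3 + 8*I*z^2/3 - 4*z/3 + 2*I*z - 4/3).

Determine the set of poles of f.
The singularities of f are the zeros of the denominator. Factoring,
  z^4 + z^3 + 2*I*z^3/3 + 8*I*z^2/3 - 4*z/3 + 2*I*z - 4/3 = (z + 2*I/3)*(z + 1)*(z + 1 - I)*(z - 1 + I)
so the candidates are z = -2*I/3, z = -1, z = -1 + I, z = 1 - I.

Check the numerator P(z) = -z^2 - 1 at each one:
  P(-2*I/3) = -5/9 ≠ 0, so z = -2*I/3 is a (simple) pole.
  P(-1) = -2 ≠ 0, so z = -1 is a (simple) pole.
  P(-1 + I) = -1 + 2*I ≠ 0, so z = -1 + I is a (simple) pole.
  P(1 - I) = -1 + 2*I ≠ 0, so z = 1 - I is a (simple) pole.

Poles of f: {-1, -1 + I, -2*I/3, 1 - I}

Final answer: {-1, -1 + I, -2*I/3, 1 - I}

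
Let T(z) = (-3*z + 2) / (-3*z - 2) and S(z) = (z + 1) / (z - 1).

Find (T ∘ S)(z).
(T ∘ S)(z) = T(S(z)) = ((-3)*S(z) + (2))/((-3)*S(z) + (-2)). Multiply numerator and denominator by z - 1:
  numerator:   (-3)*(z + 1) + (2)*(z - 1) = -z - 5
  denominator: (-3)*(z + 1) + (-2)*(z - 1) = -5*z - 1
(T ∘ S)(z) = (-z - 5)/(-5*z - 1) = (z + 5)/(5*z + 1)

Final answer: (z + 5)/(5*z + 1)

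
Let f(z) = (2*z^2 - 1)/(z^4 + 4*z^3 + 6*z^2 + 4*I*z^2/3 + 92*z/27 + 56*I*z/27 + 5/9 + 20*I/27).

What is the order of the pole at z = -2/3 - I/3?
Factor the denominator:
  z^4 + 4*z^3 + 6*z^2 + 4*I*z^2/3 + 92*z/27 + 56*I*z/27 + 5/9 + 20*I/27 = (z + 2/3 + I/3)^3*(z + 2 - I)

The numerator P(z) = 2*z^2 - 1 has P(-2/3 - I/3) = -1/3 + 8*I/9 ≠ 0, so no factor of (z + 2/3 + I/3) cancels.
Near z = -2/3 - I/3 we can therefore write f(z) = g(z)/(z + 2/3 + I/3)^3 with g analytic at -2/3 - I/3 and g(-2/3 - I/3) ≠ 0 (g is the numerator divided by the remaining denominator factors).

Hence z = -2/3 - I/3 is a pole of order 3.

Final answer: 3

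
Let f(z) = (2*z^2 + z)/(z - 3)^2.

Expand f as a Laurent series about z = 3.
21/(z - 3)^2 + 13/(z - 3) + 2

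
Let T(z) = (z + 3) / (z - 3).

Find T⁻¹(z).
(3*z + 3)/(z - 1)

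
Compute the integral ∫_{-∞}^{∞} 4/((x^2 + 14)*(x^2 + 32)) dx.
Let f(z) = 4/((z^2 + 14)*(z^2 + 32)). The denominator has no real zeros and deg Q - deg P = 4 ≥ 2, so the integral of f over the upper semicircle |z| = R tends to 0 as R → ∞. Closing the contour in the upper half-plane,
  ∫_{-∞}^{∞} f(x) dx = 2πi · Σ Res(f, z_k)  over the poles with Im z_k > 0.

Zeros of the denominator: z^2 + 14 = 0 gives z = ±sqrt(14)*I; z^2 + 32 = 0 gives z = ±4*sqrt(2)*I.
Upper half-plane: z = sqrt(14)*I, z = 4*sqrt(2)*I (simple).

Each pole is a simple zero of Q(z) = z^4 + 46*z^2 + 448, so Res(f, z₀) = P(z₀)/Q'(z₀) with P(z) = 4, Q'(z) = 4*z^3 + 92*z:
  Res(f, sqrt(14)*I) = (4)/(36*sqrt(14)*I) = -sqrt(14)*I/126
  Res(f, 4*sqrt(2)*I) = (4)/(-144*sqrt(2)*I) = sqrt(2)*I/72

Sum of residues: I*(-sqrt(14)/126 + sqrt(2)/72)
∫_{-∞}^{∞} f(x) dx = 2πi · (I*(-sqrt(14)/126 + sqrt(2)/72)) = pi*(-7*sqrt(2) + 4*sqrt(14))/252

Final answer: pi*(-7*sqrt(2) + 4*sqrt(14))/252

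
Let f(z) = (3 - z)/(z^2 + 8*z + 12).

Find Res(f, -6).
Write f(z) = P(z)/Q(z) with P(z) = 3 - z and Q(z) = z^2 + 8*z + 12.
The denominator factors as Q(z) = (z + 6)*(z + 2), so z = -6 is a simple zero of Q and P is analytic there; z = -6 is therefore a simple pole and
  Res(f, z₀) = P(z₀)/Q'(z₀).

Q'(z) = 2*z + 8, so Q'(-6) = -4.
P(-6) = 9.

Res(f, -6) = (9)/(-4) = -9/4

Final answer: -9/4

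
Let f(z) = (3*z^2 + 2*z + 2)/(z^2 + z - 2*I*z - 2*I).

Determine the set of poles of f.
The singularities of f are the zeros of the denominator. Factoring,
  z^2 + z - 2*I*z - 2*I = (z + 1)*(z - 2*I)
so the candidates are z = -1, z = 2*I.

Check the numerator P(z) = 3*z^2 + 2*z + 2 at each one:
  P(-1) = 3 ≠ 0, so z = -1 is a (simple) pole.
  P(2*I) = -10 + 4*I ≠ 0, so z = 2*I is a (simple) pole.

Poles of f: {-1, 2*I}

Final answer: {-1, 2*I}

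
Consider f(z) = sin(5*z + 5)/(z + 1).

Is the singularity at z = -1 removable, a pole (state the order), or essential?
Let u = z + 1. The argument of sin is 5*z + 5 = 5u, so
  f = sin(5u)/u = ((5u) - (5u)^3/6 + ...)/u = 5 - (125/6)*u^2 + ...
The Laurent expansion about u = 0 has no negative powers; equivalently lim_{z→-1} f(z) = 5 exists and is finite.
So the singularity is removable.

Final answer: removable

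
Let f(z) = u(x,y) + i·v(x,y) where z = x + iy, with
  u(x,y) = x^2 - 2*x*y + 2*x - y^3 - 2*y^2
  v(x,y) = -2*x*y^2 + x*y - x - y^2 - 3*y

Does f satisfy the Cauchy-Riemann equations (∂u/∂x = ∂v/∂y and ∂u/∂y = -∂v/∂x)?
∂u/∂x = 2*x - 2*y + 2
∂v/∂y = -4*x*y + x - 2*y - 3
∂u/∂y = -2*x - 3*y^2 - 4*y
∂v/∂x = -2*y^2 + y - 1
∂u/∂x ≠ ∂v/∂y and ∂u/∂y ≠ -∂v/∂x; the Cauchy-Riemann equations are not satisfied, so f is not analytic.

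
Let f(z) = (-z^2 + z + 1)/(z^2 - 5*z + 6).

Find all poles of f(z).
The singularities of f are the zeros of the denominator. Factoring,
  z^2 - 5*z + 6 = (z - 3)*(z - 2)
so the candidates are z = 3, z = 2.

Check the numerator P(z) = -z^2 + z + 1 at each one:
  P(3) = -5 ≠ 0, so z = 3 is a (simple) pole.
  P(2) = -1 ≠ 0, so z = 2 is a (simple) pole.

Poles of f: {2, 3}

Final answer: {2, 3}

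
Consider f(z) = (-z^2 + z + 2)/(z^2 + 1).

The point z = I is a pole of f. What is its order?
Factor the denominator:
  z^2 + 1 = (z - I)*(z + I)

The numerator P(z) = -z^2 + z + 2 has P(I) = 3 + I ≠ 0, so no factor of (z - I) cancels.
Near z = I we can therefore write f(z) = g(z)/(z - I) with g analytic at I and g(I) ≠ 0 (g is the numerator divided by the remaining denominator factors).

Hence z = I is a pole of order 1.

Final answer: 1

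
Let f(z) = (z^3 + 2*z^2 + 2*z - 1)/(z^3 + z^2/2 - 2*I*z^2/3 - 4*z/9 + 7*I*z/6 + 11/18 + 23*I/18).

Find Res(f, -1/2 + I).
Write f(z) = P(z)/Q(z) with P(z) = z^3 + 2*z^2 + 2*z - 1 and Q(z) = z^3 + z^2/2 - 2*I*z^2/3 - 4*z/9 + 7*I*z/6 + 11/18 + 23*I/18.
The denominator factors as Q(z) = (z - 1 + 2*I/3)*(z + 1 - I/3)*(z + 1/2 - I), so z = -1/2 + I is a simple zero of Q and P is analytic there; z = -1/2 + I is therefore a simple pole and
  Res(f, z₀) = P(z₀)/Q'(z₀).

Q'(z) = 3*z^2 + z - 4*I*z/3 - 4/9 + 7*I/6, so Q'(-1/2 + I) = -67/36 - I/6.
P(-1/2 + I) = -17/8 - I/4.

Res(f, -1/2 + I) = (-17/8 - I/4)/(-67/36 - I/6) = 10359/9050 + 144*I/4525

Final answer: 10359/9050 + 144*I/4525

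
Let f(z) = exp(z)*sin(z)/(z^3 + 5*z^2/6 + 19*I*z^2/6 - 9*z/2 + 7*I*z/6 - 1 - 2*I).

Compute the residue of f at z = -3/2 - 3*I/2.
(-90/481 + 96*I/481)*exp(-3/2 - 3*I/2)*sin(3/2 + 3*I/2)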